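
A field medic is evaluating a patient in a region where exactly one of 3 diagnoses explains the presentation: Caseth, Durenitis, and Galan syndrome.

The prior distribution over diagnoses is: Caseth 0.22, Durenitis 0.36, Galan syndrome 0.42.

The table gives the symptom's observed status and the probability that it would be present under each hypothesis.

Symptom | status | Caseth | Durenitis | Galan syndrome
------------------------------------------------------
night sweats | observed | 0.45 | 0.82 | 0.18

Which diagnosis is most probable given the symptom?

Durenitis

For each hypothesis, the unnormalized posterior weight is prior × likelihood:
  Caseth: 0.22 × 0.45 = 0.099
  Durenitis: 0.36 × 0.82 = 0.2952
  Galan syndrome: 0.42 × 0.18 = 0.0756
Normalizing constant Z = 0.099 + 0.2952 + 0.0756 = 0.4698.
P(Caseth | evidence) ≈ 0.099 / 0.4698 ≈ 0.211
P(Durenitis | evidence) ≈ 0.2952 / 0.4698 ≈ 0.628
P(Galan syndrome | evidence) ≈ 0.0756 / 0.4698 ≈ 0.161
The largest is 0.628, so Durenitis is most probable.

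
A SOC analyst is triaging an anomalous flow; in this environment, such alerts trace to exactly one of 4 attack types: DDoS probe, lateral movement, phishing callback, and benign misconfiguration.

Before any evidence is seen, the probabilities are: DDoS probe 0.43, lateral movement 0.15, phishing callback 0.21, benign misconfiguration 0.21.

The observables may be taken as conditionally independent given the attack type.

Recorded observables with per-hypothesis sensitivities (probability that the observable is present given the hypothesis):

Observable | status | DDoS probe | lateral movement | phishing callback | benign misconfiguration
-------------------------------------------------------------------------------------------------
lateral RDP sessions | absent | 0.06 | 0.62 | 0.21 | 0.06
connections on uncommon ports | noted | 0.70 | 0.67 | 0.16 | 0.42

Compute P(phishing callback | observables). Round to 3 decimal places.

0.062

Multiply each prior by the joint likelihood of the observable pattern (using 1 − P(present | H) for each absent observable):
  DDoS probe: 0.43 × (1 − 0.06) × 0.70 = 0.28294
  lateral movement: 0.15 × (1 − 0.62) × 0.67 = 0.03819
  phishing callback: 0.21 × (1 − 0.21) × 0.16 = 0.026544
  benign misconfiguration: 0.21 × (1 − 0.06) × 0.42 = 0.082908
Normalizing constant Z = 0.28294 + 0.03819 + 0.026544 + 0.082908 = 0.43058.
P(phishing callback | evidence) = 0.026544 / 0.43058 ≈ 0.062.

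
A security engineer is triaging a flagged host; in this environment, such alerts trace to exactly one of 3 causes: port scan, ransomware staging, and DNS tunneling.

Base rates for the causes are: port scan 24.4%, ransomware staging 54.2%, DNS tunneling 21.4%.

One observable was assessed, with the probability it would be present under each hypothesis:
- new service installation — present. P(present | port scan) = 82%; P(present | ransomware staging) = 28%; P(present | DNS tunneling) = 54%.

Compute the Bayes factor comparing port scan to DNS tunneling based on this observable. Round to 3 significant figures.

Likelihood of this observable under each hypothesis:
  port scan: 0.82
  DNS tunneling: 0.54
Bayes factor = 0.82 / 0.54 ≈ 1.52

1.52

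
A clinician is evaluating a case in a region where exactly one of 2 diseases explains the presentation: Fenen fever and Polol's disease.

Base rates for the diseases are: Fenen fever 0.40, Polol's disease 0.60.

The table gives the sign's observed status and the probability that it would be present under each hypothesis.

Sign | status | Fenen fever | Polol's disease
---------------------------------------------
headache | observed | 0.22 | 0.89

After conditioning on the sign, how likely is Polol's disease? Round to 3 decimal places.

By Bayes' rule, the unnormalized weight for each hypothesis is prior × likelihood:
  Fenen fever: 0.40 × 0.22 = 0.088
  Polol's disease: 0.60 × 0.89 = 0.534
Normalizing constant Z = 0.088 + 0.534 = 0.622.
P(Polol's disease | evidence) = 0.534 / 0.622 ≈ 0.859.

0.859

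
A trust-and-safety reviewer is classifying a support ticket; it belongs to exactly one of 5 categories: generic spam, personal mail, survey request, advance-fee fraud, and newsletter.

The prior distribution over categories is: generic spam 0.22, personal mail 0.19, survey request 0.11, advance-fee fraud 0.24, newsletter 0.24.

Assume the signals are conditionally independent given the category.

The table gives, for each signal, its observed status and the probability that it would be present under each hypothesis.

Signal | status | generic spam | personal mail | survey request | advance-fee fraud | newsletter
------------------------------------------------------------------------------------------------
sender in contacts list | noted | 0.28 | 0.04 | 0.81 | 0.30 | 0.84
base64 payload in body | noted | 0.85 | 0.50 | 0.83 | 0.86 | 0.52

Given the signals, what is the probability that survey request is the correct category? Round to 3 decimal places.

0.249

By Bayes' rule with conditional independence, the unnormalized weight for each hypothesis is prior × ∏ likelihoods:
  generic spam: 0.22 × 0.28 × 0.85 = 0.05236
  personal mail: 0.19 × 0.04 × 0.50 = 0.0038
  survey request: 0.11 × 0.81 × 0.83 = 0.073953
  advance-fee fraud: 0.24 × 0.30 × 0.86 = 0.06192
  newsletter: 0.24 × 0.84 × 0.52 = 0.10483
Normalizing constant Z = 0.05236 + 0.0038 + 0.073953 + 0.06192 + 0.10483 = 0.29686.
P(survey request | evidence) = 0.073953 / 0.29686 ≈ 0.249.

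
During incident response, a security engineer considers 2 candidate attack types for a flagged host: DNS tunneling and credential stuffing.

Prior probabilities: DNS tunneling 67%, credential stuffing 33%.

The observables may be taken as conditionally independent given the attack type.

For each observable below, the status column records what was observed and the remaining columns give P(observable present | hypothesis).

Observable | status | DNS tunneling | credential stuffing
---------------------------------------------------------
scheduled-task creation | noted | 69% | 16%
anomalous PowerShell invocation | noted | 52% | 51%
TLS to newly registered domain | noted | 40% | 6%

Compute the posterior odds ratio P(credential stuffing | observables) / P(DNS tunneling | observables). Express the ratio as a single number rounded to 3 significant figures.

The normalizing constant cancels in an odds ratio, so compute prior × likelihood for the two hypotheses only:
  credential stuffing: 0.33 × 0.16 × 0.51 × 0.06 = 0.0016157
  DNS tunneling: 0.67 × 0.69 × 0.52 × 0.40 = 0.096158
Posterior odds = 0.0016157 / 0.096158 ≈ 0.0168.

0.0168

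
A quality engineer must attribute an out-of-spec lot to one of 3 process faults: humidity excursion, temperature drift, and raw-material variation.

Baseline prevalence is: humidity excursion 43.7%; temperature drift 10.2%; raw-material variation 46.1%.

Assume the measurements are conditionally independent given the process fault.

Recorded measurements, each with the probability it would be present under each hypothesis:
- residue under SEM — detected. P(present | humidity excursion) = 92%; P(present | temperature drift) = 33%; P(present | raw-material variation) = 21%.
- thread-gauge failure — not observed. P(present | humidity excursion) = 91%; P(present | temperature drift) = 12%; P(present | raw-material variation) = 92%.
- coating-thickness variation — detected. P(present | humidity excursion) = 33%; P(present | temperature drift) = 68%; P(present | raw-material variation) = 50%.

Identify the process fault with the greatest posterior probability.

temperature drift

Multiply each prior by the joint likelihood of the measurement pattern (using 1 − P(present | H) for each absent measurement):
  humidity excursion: 0.437 × 0.92 × (1 − 0.91) × 0.33 = 0.011941
  temperature drift: 0.102 × 0.33 × (1 − 0.12) × 0.68 = 0.020142
  raw-material variation: 0.461 × 0.21 × (1 − 0.92) × 0.50 = 0.0038724
Normalizing constant Z = 0.011941 + 0.020142 + 0.0038724 = 0.035955.
P(humidity excursion | evidence) ≈ 0.011941 / 0.035955 ≈ 0.332
P(temperature drift | evidence) ≈ 0.020142 / 0.035955 ≈ 0.560
P(raw-material variation | evidence) ≈ 0.0038724 / 0.035955 ≈ 0.108
The largest is 0.560, so temperature drift is most probable.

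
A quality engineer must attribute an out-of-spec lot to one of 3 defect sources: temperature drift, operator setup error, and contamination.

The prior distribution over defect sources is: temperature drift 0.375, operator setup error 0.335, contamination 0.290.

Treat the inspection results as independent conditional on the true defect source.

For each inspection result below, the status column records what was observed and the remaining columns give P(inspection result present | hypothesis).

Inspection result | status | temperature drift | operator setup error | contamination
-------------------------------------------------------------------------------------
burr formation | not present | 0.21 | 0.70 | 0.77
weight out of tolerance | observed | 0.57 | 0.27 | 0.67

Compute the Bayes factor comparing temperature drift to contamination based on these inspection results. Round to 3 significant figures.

2.92

The Bayes factor is the ratio of the joint likelihoods of the inspection result pattern under the two hypotheses (using 1 − P(present | H) for each absent inspection result).
  temperature drift: (1 − 0.21) × 0.57 = 0.4503
  contamination: (1 − 0.77) × 0.67 = 0.1541
Bayes factor = 0.4503 / 0.1541 ≈ 2.92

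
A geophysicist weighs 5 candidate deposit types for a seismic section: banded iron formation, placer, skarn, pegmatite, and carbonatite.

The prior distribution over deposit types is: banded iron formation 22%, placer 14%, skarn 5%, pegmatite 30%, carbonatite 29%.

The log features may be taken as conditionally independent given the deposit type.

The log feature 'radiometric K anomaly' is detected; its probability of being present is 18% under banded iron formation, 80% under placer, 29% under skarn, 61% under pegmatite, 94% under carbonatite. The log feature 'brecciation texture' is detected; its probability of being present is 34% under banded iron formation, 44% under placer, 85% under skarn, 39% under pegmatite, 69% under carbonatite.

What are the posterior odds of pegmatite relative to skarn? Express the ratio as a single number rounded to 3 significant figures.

5.79

Unnormalized posterior weight (prior times the log feature likelihoods) for each of the two hypotheses:
  pegmatite: 0.30 × 0.61 × 0.39 = 0.07137
  skarn: 0.05 × 0.29 × 0.85 = 0.012325
Posterior odds = 0.07137 / 0.012325 ≈ 5.79.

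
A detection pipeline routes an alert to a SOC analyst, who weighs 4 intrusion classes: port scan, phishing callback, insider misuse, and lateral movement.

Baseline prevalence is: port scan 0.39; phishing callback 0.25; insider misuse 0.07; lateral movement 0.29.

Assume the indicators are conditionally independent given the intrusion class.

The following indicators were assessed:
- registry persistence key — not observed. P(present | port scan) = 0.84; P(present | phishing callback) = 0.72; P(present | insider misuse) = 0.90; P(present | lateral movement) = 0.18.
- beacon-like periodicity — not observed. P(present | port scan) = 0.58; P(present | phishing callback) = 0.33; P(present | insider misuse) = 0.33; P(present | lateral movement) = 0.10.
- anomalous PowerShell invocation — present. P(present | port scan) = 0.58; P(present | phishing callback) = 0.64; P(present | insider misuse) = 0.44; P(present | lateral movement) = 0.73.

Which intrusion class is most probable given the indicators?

lateral movement

Multiply each prior by the joint likelihood of the indicator pattern (using 1 − P(present | H) for each absent indicator):
  port scan: 0.39 × (1 − 0.84) × (1 − 0.58) × 0.58 = 0.015201
  phishing callback: 0.25 × (1 − 0.72) × (1 − 0.33) × 0.64 = 0.030016
  insider misuse: 0.07 × (1 − 0.90) × (1 − 0.33) × 0.44 = 0.0020636
  lateral movement: 0.29 × (1 − 0.18) × (1 − 0.10) × 0.73 = 0.15623
Marginal likelihood of the evidence = 0.20351.
P(port scan | evidence) ≈ 0.015201 / 0.20351 ≈ 0.075
P(phishing callback | evidence) ≈ 0.030016 / 0.20351 ≈ 0.147
P(insider misuse | evidence) ≈ 0.0020636 / 0.20351 ≈ 0.010
P(lateral movement | evidence) ≈ 0.15623 / 0.20351 ≈ 0.768
The largest is 0.768, so lateral movement is most probable.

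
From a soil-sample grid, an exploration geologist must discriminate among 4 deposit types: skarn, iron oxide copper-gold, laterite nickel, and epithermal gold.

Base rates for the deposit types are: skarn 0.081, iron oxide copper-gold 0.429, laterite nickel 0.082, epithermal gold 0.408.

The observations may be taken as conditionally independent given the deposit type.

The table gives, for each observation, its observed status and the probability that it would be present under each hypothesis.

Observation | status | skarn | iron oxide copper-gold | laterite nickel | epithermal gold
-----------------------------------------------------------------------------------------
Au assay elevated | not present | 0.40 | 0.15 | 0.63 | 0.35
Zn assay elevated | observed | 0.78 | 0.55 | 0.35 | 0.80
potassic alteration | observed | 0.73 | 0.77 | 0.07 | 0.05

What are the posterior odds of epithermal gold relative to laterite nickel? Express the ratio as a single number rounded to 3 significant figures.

Unnormalized posterior weight (prior times the observation likelihoods) for each of the two hypotheses (using 1 − P(present | H) for each absent observation):
  epithermal gold: 0.408 × (1 − 0.35) × 0.80 × 0.05 = 0.010608
  laterite nickel: 0.082 × (1 − 0.63) × 0.35 × 0.07 = 0.00074333
Odds(epithermal gold : laterite nickel) = 0.010608 / 0.00074333 ≈ 14.3.

14.3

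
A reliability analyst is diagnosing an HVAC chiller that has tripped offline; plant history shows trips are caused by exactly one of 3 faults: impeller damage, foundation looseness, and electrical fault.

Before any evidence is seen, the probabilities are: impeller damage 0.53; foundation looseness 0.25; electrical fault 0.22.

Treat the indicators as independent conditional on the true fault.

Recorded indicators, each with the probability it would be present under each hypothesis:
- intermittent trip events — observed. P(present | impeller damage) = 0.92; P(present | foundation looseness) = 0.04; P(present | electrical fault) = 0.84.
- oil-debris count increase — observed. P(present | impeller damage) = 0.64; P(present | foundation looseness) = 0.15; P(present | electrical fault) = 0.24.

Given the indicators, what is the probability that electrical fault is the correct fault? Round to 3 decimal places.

0.124

Multiply each prior by the joint likelihood of the indicator pattern:
  impeller damage: 0.53 × 0.92 × 0.64 = 0.31206
  foundation looseness: 0.25 × 0.04 × 0.15 = 0.0015
  electrical fault: 0.22 × 0.84 × 0.24 = 0.044352
Normalizing constant Z = 0.31206 + 0.0015 + 0.044352 = 0.35792.
P(electrical fault | evidence) = 0.044352 / 0.35792 ≈ 0.124.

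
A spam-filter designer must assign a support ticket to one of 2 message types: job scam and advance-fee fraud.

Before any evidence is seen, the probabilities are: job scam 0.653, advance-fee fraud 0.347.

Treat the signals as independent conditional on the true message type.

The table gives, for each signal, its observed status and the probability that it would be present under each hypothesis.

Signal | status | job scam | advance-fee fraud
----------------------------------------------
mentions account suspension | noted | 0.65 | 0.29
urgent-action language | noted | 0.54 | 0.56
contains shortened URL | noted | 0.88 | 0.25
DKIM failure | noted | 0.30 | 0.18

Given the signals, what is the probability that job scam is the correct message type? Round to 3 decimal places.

By Bayes' rule with conditional independence, the unnormalized weight for each hypothesis is prior × ∏ likelihoods:
  job scam: 0.653 × 0.65 × 0.54 × 0.88 × 0.30 = 0.06051
  advance-fee fraud: 0.347 × 0.29 × 0.56 × 0.25 × 0.18 = 0.0025359
Marginal likelihood of the evidence = 0.063045.
P(job scam | evidence) = 0.06051 / 0.063045 ≈ 0.960.

0.960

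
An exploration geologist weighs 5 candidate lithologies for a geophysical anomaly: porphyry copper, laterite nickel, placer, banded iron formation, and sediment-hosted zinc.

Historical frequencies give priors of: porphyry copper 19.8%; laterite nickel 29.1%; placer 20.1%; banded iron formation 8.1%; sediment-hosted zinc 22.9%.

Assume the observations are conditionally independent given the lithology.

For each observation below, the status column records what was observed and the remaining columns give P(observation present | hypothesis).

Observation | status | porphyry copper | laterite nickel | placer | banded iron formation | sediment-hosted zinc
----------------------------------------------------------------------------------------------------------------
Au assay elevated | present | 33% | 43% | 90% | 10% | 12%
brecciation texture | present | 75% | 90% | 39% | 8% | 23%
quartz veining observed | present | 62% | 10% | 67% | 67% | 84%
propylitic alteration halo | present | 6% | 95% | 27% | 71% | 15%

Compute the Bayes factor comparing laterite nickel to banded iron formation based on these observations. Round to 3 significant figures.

9.66

Take the product of per-observation likelihoods under each hypothesis, then divide.
  laterite nickel: 0.43 × 0.90 × 0.10 × 0.95 = 0.036765
  banded iron formation: 0.10 × 0.08 × 0.67 × 0.71 = 0.0038056
Bayes factor = 0.036765 / 0.0038056 ≈ 9.66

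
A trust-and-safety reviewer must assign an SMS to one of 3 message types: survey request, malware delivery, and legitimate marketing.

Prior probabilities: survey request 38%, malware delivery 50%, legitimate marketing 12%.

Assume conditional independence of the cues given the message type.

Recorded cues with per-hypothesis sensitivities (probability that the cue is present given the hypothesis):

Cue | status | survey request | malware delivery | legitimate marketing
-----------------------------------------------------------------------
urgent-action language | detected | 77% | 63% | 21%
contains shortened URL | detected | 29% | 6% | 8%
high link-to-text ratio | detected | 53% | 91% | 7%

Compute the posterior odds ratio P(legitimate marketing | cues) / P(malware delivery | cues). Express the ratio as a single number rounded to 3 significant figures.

Posterior odds equal prior odds times the likelihood ratio; only the two competing hypotheses matter.
  legitimate marketing: 0.12 × 0.21 × 0.08 × 0.07 = 0.00014112
  malware delivery: 0.50 × 0.63 × 0.06 × 0.91 = 0.017199
Posterior odds = 0.00014112 / 0.017199 ≈ 0.00821.

0.00821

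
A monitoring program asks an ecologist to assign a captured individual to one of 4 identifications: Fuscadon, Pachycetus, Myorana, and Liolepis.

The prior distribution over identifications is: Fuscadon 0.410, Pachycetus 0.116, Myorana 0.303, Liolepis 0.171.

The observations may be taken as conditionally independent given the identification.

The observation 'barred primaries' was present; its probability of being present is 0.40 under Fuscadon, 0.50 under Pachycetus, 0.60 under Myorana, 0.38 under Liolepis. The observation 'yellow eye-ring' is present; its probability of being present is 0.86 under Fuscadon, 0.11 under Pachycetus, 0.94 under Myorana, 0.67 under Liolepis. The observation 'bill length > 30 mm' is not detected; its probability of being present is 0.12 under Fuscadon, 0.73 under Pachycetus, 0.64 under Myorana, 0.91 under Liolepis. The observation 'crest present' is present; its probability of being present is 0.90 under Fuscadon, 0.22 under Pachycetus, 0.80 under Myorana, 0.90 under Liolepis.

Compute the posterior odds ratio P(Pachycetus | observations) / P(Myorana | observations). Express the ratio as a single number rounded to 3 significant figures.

0.00770

The normalizing constant cancels in an odds ratio, so compute prior × likelihood for the two hypotheses only (using 1 − P(present | H) for each absent observation):
  Pachycetus: 0.116 × 0.50 × 0.11 × (1 − 0.73) × 0.22 = 0.00037897
  Myorana: 0.303 × 0.60 × 0.94 × (1 − 0.64) × 0.80 = 0.049217
Posterior odds = 0.00037897 / 0.049217 ≈ 0.00770.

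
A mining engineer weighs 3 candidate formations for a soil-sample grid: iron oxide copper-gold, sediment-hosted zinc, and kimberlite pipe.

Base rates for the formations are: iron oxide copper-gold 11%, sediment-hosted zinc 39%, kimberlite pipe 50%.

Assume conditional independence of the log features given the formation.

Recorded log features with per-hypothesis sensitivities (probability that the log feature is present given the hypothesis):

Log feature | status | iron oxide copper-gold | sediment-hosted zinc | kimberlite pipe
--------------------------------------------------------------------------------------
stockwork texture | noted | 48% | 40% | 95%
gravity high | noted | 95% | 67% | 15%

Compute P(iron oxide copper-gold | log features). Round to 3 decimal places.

0.222

For each hypothesis, the unnormalized posterior weight is prior × product of the log feature likelihoods:
  iron oxide copper-gold: 0.11 × 0.48 × 0.95 = 0.05016
  sediment-hosted zinc: 0.39 × 0.40 × 0.67 = 0.10452
  kimberlite pipe: 0.50 × 0.95 × 0.15 = 0.07125
Normalizing constant Z = 0.05016 + 0.10452 + 0.07125 = 0.22593.
P(iron oxide copper-gold | evidence) = 0.05016 / 0.22593 ≈ 0.222.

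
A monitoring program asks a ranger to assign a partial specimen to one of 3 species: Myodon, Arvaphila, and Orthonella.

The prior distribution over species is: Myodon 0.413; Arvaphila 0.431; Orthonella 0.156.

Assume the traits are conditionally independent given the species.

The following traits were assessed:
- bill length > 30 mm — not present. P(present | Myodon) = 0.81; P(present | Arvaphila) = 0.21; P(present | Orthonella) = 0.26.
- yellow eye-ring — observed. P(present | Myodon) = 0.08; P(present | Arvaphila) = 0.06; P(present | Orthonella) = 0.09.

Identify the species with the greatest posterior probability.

By Bayes' rule with conditional independence, the unnormalized weight for each hypothesis is prior × ∏ likelihoods (using 1 − P(present | H) for each absent trait):
  Myodon: 0.413 × (1 − 0.81) × 0.08 = 0.0062776
  Arvaphila: 0.431 × (1 − 0.21) × 0.06 = 0.020429
  Orthonella: 0.156 × (1 − 0.26) × 0.09 = 0.01039
The unnormalized weights sum to 0.037097.
P(Myodon | evidence) ≈ 0.0062776 / 0.037097 ≈ 0.169
P(Arvaphila | evidence) ≈ 0.020429 / 0.037097 ≈ 0.551
P(Orthonella | evidence) ≈ 0.01039 / 0.037097 ≈ 0.280
The largest is 0.551, so Arvaphila is most probable.

Arvaphila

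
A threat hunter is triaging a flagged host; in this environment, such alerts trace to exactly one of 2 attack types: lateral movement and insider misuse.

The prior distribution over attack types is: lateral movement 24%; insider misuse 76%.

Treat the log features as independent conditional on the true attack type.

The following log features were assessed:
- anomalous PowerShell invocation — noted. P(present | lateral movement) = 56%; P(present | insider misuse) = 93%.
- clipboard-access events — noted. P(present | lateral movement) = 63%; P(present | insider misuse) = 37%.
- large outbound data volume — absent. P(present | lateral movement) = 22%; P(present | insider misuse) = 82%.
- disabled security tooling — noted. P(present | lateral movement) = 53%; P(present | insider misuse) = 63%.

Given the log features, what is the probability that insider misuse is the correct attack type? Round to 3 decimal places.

0.459

Multiply each prior by the joint likelihood of the log feature pattern (using 1 − P(present | H) for each absent log feature):
  lateral movement: 0.24 × 0.56 × 0.63 × (1 − 0.22) × 0.53 = 0.035003
  insider misuse: 0.76 × 0.93 × 0.37 × (1 − 0.82) × 0.63 = 0.029656
Marginal likelihood of the evidence = 0.064659.
P(insider misuse | evidence) = 0.029656 / 0.064659 ≈ 0.459.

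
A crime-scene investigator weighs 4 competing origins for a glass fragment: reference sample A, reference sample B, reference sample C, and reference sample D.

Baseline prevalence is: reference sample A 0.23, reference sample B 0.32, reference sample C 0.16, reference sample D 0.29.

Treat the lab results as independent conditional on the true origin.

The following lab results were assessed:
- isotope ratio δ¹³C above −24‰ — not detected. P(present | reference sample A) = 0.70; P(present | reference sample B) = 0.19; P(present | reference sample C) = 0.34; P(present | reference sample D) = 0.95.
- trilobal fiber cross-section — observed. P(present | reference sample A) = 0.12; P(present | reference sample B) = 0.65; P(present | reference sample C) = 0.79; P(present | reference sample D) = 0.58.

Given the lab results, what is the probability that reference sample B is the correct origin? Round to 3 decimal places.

0.627

For each hypothesis, the unnormalized posterior weight is prior × product of the lab result likelihoods (using 1 − P(present | H) for each absent lab result):
  reference sample A: 0.23 × (1 − 0.70) × 0.12 = 0.00828
  reference sample B: 0.32 × (1 − 0.19) × 0.65 = 0.16848
  reference sample C: 0.16 × (1 − 0.34) × 0.79 = 0.083424
  reference sample D: 0.29 × (1 − 0.95) × 0.58 = 0.00841
Marginal likelihood of the evidence = 0.26859.
P(reference sample B | evidence) = 0.16848 / 0.26859 ≈ 0.627.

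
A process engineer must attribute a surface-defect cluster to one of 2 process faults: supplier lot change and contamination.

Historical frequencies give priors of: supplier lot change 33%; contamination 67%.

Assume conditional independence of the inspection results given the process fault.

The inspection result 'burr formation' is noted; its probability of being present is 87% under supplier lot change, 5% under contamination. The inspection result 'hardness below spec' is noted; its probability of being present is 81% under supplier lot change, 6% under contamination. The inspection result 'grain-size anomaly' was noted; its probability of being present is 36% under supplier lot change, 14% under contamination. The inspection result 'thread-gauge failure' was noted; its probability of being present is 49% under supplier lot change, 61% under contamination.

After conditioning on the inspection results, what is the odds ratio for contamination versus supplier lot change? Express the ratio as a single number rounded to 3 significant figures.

0.00418

Unnormalized posterior weight (prior times the inspection result likelihoods) for each of the two hypotheses:
  contamination: 0.67 × 0.05 × 0.06 × 0.14 × 0.61 = 0.00017165
  supplier lot change: 0.33 × 0.87 × 0.81 × 0.36 × 0.49 = 0.041022
Posterior odds = 0.00017165 / 0.041022 ≈ 0.00418.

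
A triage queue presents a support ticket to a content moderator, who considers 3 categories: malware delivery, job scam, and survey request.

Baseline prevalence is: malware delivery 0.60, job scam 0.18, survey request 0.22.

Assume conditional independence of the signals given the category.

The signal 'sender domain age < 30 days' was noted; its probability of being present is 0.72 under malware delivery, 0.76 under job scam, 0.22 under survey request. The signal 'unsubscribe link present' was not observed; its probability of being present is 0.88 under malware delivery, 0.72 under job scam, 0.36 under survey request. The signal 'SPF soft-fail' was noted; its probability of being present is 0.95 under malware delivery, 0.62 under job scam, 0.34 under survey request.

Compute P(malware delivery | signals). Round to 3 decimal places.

0.590

By Bayes' rule with conditional independence, the unnormalized weight for each hypothesis is prior × ∏ likelihoods (using 1 − P(present | H) for each absent signal):
  malware delivery: 0.60 × 0.72 × (1 − 0.88) × 0.95 = 0.049248
  job scam: 0.18 × 0.76 × (1 − 0.72) × 0.62 = 0.023748
  survey request: 0.22 × 0.22 × (1 − 0.36) × 0.34 = 0.010532
The unnormalized weights sum to 0.083528.
P(malware delivery | evidence) = 0.049248 / 0.083528 ≈ 0.590.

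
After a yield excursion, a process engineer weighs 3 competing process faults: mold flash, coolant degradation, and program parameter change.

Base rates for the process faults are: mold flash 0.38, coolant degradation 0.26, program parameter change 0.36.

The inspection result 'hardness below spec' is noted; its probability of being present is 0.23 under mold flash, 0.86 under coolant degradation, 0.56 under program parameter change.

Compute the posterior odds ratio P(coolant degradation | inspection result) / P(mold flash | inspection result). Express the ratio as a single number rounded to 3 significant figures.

2.56

Unnormalized posterior weight (prior times the inspection result likelihood) for each of the two hypotheses:
  coolant degradation: 0.26 × 0.86 = 0.2236
  mold flash: 0.38 × 0.23 = 0.0874
Odds(coolant degradation : mold flash) = 0.2236 / 0.0874 ≈ 2.56.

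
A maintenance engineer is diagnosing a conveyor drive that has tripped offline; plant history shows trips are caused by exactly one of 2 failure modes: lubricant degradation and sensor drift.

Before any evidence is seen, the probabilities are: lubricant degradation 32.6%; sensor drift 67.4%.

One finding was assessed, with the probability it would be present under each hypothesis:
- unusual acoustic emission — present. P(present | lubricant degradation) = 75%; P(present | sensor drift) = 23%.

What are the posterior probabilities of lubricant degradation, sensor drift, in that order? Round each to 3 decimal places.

Multiply each prior by the likelihood of the finding:
  lubricant degradation: 0.326 × 0.75 = 0.2445
  sensor drift: 0.674 × 0.23 = 0.15502
Marginal likelihood of the evidence = 0.39952.
P(lubricant degradation | evidence) = 0.2445 / 0.39952 ≈ 0.612
P(sensor drift | evidence) = 0.15502 / 0.39952 ≈ 0.388

0.612, 0.388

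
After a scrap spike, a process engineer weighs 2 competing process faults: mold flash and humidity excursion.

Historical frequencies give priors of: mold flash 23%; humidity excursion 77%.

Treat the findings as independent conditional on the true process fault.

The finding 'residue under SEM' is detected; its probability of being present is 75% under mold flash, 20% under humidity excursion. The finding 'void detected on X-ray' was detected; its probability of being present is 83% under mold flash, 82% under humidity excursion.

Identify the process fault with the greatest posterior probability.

mold flash

For each hypothesis, the unnormalized posterior weight is prior × product of the finding likelihoods:
  mold flash: 0.23 × 0.75 × 0.83 = 0.14317
  humidity excursion: 0.77 × 0.20 × 0.82 = 0.12628
Normalizing constant Z = 0.14317 + 0.12628 = 0.26946.
P(mold flash | evidence) ≈ 0.14317 / 0.26946 ≈ 0.531
P(humidity excursion | evidence) ≈ 0.12628 / 0.26946 ≈ 0.469
The largest is 0.531, so mold flash is most probable.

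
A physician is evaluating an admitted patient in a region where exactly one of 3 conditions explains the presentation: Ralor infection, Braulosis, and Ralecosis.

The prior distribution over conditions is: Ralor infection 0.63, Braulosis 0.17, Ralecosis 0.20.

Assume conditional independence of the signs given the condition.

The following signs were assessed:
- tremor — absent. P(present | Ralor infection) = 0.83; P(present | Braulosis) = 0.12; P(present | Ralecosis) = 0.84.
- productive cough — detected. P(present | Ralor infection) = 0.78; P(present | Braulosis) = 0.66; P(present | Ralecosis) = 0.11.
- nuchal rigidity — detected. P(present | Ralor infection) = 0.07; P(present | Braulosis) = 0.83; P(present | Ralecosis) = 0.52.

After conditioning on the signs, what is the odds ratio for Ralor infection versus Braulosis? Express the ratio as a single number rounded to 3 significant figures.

0.0714

Unnormalized posterior weight (prior times the sign likelihoods) for each of the two hypotheses (using 1 − P(present | H) for each absent sign):
  Ralor infection: 0.63 × (1 − 0.83) × 0.78 × 0.07 = 0.0058477
  Braulosis: 0.17 × (1 − 0.12) × 0.66 × 0.83 = 0.081951
Posterior odds = 0.0058477 / 0.081951 ≈ 0.0714.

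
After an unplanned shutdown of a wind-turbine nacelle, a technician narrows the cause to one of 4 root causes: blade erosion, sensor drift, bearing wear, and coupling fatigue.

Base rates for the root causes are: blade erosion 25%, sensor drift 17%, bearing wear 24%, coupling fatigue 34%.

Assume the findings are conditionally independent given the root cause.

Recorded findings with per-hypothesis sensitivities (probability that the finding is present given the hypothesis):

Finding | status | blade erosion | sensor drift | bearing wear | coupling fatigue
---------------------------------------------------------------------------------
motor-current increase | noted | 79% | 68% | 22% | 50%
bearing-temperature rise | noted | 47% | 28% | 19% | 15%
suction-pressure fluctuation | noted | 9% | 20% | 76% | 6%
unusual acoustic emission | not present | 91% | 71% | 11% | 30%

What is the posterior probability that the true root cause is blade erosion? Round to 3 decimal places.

By Bayes' rule with conditional independence, the unnormalized weight for each hypothesis is prior × ∏ likelihoods (using 1 − P(present | H) for each absent finding):
  blade erosion: 0.25 × 0.79 × 0.47 × 0.09 × (1 − 0.91) = 0.00075188
  sensor drift: 0.17 × 0.68 × 0.28 × 0.20 × (1 − 0.71) = 0.0018773
  bearing wear: 0.24 × 0.22 × 0.19 × 0.76 × (1 − 0.11) = 0.0067856
  coupling fatigue: 0.34 × 0.50 × 0.15 × 0.06 × (1 − 0.30) = 0.001071
Normalizing constant Z = 0.00075188 + 0.0018773 + 0.0067856 + 0.001071 = 0.010486.
P(blade erosion | evidence) = 0.00075188 / 0.010486 ≈ 0.072.

0.072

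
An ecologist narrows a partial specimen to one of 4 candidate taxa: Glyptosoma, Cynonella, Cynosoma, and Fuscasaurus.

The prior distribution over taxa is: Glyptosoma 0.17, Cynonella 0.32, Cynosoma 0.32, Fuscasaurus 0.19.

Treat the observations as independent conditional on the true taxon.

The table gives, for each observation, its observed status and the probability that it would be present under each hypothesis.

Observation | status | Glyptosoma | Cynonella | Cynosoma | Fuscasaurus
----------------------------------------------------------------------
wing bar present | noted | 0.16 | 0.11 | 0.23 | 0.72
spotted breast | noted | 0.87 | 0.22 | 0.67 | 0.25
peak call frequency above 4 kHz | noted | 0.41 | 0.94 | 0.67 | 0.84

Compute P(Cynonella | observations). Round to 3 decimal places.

By Bayes' rule with conditional independence, the unnormalized weight for each hypothesis is prior × ∏ likelihoods:
  Glyptosoma: 0.17 × 0.16 × 0.87 × 0.41 = 0.0097022
  Cynonella: 0.32 × 0.11 × 0.22 × 0.94 = 0.0072794
  Cynosoma: 0.32 × 0.23 × 0.67 × 0.67 = 0.033039
  Fuscasaurus: 0.19 × 0.72 × 0.25 × 0.84 = 0.028728
Marginal likelihood of the evidence = 0.078749.
P(Cynonella | evidence) = 0.0072794 / 0.078749 ≈ 0.092.

0.092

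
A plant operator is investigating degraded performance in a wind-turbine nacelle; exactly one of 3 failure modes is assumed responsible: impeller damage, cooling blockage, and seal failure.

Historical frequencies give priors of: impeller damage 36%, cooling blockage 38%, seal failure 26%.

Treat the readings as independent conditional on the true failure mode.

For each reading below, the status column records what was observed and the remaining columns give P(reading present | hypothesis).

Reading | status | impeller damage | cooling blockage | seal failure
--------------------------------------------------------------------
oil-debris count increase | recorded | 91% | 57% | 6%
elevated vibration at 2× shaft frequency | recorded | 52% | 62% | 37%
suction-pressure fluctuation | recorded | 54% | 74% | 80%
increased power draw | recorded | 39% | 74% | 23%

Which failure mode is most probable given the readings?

cooling blockage

Multiply each prior by the joint likelihood of the reading pattern:
  impeller damage: 0.36 × 0.91 × 0.52 × 0.54 × 0.39 = 0.035876
  cooling blockage: 0.38 × 0.57 × 0.62 × 0.74 × 0.74 = 0.073538
  seal failure: 0.26 × 0.06 × 0.37 × 0.80 × 0.23 = 0.001062
The unnormalized weights sum to 0.11048.
P(impeller damage | evidence) ≈ 0.035876 / 0.11048 ≈ 0.325
P(cooling blockage | evidence) ≈ 0.073538 / 0.11048 ≈ 0.666
P(seal failure | evidence) ≈ 0.001062 / 0.11048 ≈ 0.010
The largest is 0.666, so cooling blockage is most probable.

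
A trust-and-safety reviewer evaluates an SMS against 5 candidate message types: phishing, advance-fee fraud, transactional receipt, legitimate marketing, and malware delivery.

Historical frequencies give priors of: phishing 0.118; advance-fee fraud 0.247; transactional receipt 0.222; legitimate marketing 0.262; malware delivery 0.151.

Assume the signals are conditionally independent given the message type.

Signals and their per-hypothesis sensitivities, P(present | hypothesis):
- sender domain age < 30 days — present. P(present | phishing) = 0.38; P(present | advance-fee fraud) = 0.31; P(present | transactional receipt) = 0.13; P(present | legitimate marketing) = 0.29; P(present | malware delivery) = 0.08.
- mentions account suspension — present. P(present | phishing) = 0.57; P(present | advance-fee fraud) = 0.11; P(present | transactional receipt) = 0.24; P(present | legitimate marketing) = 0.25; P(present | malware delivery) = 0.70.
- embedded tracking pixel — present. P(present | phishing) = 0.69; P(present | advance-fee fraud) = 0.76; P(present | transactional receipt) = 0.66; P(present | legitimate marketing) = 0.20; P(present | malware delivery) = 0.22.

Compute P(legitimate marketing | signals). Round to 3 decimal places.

0.111

By Bayes' rule with conditional independence, the unnormalized weight for each hypothesis is prior × ∏ likelihoods:
  phishing: 0.118 × 0.38 × 0.57 × 0.69 = 0.017636
  advance-fee fraud: 0.247 × 0.31 × 0.11 × 0.76 = 0.0064013
  transactional receipt: 0.222 × 0.13 × 0.24 × 0.66 = 0.0045714
  legitimate marketing: 0.262 × 0.29 × 0.25 × 0.20 = 0.003799
  malware delivery: 0.151 × 0.08 × 0.70 × 0.22 = 0.0018603
Normalizing constant Z = 0.017636 + 0.0064013 + 0.0045714 + 0.003799 + 0.0018603 = 0.034268.
P(legitimate marketing | evidence) = 0.003799 / 0.034268 ≈ 0.111.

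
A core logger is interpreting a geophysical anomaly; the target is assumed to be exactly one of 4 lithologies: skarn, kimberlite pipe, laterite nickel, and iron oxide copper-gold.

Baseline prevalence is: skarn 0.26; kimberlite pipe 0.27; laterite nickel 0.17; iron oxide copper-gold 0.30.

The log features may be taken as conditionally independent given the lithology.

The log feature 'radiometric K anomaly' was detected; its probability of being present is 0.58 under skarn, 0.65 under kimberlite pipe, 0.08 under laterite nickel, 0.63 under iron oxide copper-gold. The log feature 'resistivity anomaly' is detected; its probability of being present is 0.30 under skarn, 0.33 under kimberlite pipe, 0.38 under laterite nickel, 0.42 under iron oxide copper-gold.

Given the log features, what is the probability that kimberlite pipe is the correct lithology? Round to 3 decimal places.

For each hypothesis, the unnormalized posterior weight is prior × product of the log feature likelihoods:
  skarn: 0.26 × 0.58 × 0.30 = 0.04524
  kimberlite pipe: 0.27 × 0.65 × 0.33 = 0.057915
  laterite nickel: 0.17 × 0.08 × 0.38 = 0.005168
  iron oxide copper-gold: 0.30 × 0.63 × 0.42 = 0.07938
Normalizing constant Z = 0.04524 + 0.057915 + 0.005168 + 0.07938 = 0.1877.
P(kimberlite pipe | evidence) = 0.057915 / 0.1877 ≈ 0.309.

0.309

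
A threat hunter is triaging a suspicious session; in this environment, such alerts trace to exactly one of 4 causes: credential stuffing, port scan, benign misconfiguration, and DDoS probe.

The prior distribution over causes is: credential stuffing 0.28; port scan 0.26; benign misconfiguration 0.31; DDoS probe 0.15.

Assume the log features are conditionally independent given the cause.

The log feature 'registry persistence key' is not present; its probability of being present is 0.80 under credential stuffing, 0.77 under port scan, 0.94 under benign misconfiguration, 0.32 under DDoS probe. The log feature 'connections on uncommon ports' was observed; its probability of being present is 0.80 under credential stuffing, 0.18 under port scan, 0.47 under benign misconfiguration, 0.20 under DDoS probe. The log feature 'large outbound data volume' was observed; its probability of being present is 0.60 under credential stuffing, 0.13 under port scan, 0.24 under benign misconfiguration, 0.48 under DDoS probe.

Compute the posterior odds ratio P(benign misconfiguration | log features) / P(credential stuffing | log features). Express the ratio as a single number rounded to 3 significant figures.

0.0781

The normalizing constant cancels in an odds ratio, so compute prior × likelihood for the two hypotheses only (using 1 − P(present | H) for each absent log feature):
  benign misconfiguration: 0.31 × (1 − 0.94) × 0.47 × 0.24 = 0.0020981
  credential stuffing: 0.28 × (1 − 0.80) × 0.80 × 0.60 = 0.02688
Odds(benign misconfiguration : credential stuffing) = 0.0020981 / 0.02688 ≈ 0.0781.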